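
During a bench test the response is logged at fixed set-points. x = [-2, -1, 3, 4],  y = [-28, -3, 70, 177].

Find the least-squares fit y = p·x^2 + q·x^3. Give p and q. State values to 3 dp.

p = -1.077, q = 3.021

The normal equations are: 354·p + 1234·q = 3347;  1234·p + 4890·q = 13445.
Eliminating q: 4890·(row 1) − 1234·(row 2) gives 208304·p = 4890·3347 − 1234·13445 = -224300, so p = -56075/52076.
Then q = (13445 − 1234·(-56075/52076))/4890 = 157333/52076.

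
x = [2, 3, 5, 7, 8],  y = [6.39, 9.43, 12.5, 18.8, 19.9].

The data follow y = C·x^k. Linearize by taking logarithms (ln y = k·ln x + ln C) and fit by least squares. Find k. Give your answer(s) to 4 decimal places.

k = 0.8138

Taking logs, ln y = k·ln x + ln C, so regress ln y on ln x.
AᵀA = [[12.3883, 7.4265]; [7.4265, 5]], rhs = [19.7438, 12.5489]ᵀ  (here Σln x = 7.4265, Σ(ln x)² = 12.3883, Σln y = 12.5489, Σln x·ln y = 19.7438).
Solving (det = 6.7880): k = 0.81376, ln C = 1.30110.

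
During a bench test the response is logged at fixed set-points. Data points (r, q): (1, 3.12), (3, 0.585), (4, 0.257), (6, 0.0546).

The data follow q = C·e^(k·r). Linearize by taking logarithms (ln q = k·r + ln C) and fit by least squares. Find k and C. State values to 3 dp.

With ln qᵢ as the transformed response and rᵢ as the regressor:
XᵀX = [[62.0000, 14.0000]; [14.0000, 4]], rhs = [-23.3516, -3.6647]ᵀ  (here Σr = 14.0000, Σ(r)² = 62.0000, Σln q = -3.6647, Σr·ln q = -23.3516).
Slope k = (n·Σr·ln q − Σr·Σln q)/(n·Σ(r)² − (Σr)²) = (4·-23.3516 − 14.0000·-3.6647)/52.0000 = -0.80963; ln C = (Σln q − k·Σr)/n = 1.91752, so C = exp(1.91752) = 6.80405.

k = -0.810, C = 6.804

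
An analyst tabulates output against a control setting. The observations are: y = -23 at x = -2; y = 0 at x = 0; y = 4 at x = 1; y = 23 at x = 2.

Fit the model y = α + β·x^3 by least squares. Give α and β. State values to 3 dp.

Setting ∂/∂α … = 0 gives: 4·α + 1·β = 4;  1·α + 129·β = 372.
(Σ1 = 4, Σx^3 = 1, Σx^3·x^3 = 129, Σy = 4, Σx^3·y = 372.)
det = 4·129 − 1² = 515.
α = (4·129 − 1·372)/515 = 144/515; β = (4·372 − 1·4)/515 = 1484/515.

α = 0.280, β = 2.882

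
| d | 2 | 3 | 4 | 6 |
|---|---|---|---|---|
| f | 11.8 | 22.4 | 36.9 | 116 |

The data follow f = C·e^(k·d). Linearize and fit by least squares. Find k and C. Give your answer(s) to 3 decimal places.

k = 0.565, C = 3.915

Let Y = ln f. Fitting Y = k·d + ln C by least squares:
XᵀX = [[65.0000, 15.0000]; [15.0000, 4]], rhs = [57.2178, 13.9390]ᵀ  (here Σd = 15.0000, Σ(d)² = 65.0000, Σln f = 13.9390, Σd·ln f = 57.2178).
Solving (det = 35.0000): k = 0.56533, ln C = 1.36474, so C = exp(1.36474) = 3.91472.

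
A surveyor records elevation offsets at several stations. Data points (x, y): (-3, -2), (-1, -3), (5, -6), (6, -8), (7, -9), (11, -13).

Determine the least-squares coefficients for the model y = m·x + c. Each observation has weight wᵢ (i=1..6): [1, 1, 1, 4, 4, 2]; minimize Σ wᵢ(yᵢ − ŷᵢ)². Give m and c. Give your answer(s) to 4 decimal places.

m = -0.7880, c = -3.5309

Setting ∂/∂m … = 0 gives: 617·m + 75·c = -751;  75·m + 13·c = -105.
(Σwᵢ·x·x = 617, Σwᵢ·x = 75, Σwᵢ·1 = 13, Σwᵢ·x·y = -751, Σwᵢ·y = -105.)
Determinant 617·13 − 75² = 2396.
m = ((-751)·13 − 75·(-105))/2396 = -472/599; c = (617·(-105) − 75·(-751))/2396 = -2115/599.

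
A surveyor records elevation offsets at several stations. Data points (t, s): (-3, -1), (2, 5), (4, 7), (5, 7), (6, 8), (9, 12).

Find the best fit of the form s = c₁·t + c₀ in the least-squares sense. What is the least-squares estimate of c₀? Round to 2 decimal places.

c₀ = 2.34

Sums needed: Σt·t = 171, Σt = 23, Σ1 = 6.
For Aᵀs: Σt·s = 232, Σs = 38.
So AᵀA·[c₁, c₀]ᵀ = Aᵀs: [[171, 23]; [23, 6]]·[c₁, c₀]ᵀ = [232, 38]ᵀ.
Eliminating c₀: 6·(row 1) − 23·(row 2) gives 497·c₁ = 6·232 − 23·38 = 518, so c₁ = 74/71.
Then c₀ = (38 − 23·(74/71))/6 = 166/71.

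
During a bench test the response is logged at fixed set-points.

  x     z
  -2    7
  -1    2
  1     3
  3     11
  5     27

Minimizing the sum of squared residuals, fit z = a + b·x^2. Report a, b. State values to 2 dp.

Setting ∂/∂a … = 0 gives: 5·a + 40·b = 50;  40·a + 724·b = 807.
det = 5·724 − 40² = 2020.
a = (50·724 − 40·807)/2020 = 196/101; b = (5·807 − 40·50)/2020 = 407/404.

a = 1.94, b = 1.01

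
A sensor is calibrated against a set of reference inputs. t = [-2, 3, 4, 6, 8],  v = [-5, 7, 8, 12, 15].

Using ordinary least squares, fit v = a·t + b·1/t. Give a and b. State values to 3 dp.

a = 1.860, b = 3.018

MᵀM·[a, b]ᵀ = Mᵀv reads: 129·a + 5·b = 255;  5·a + (269/576)·b = 257/24.
(Σt·t = 129, Σt·1/t = 5, Σ1/t·1/t = 269/576, Σt·v = 255, Σ1/t·v = 257/24.)
det = 129·(269/576) − 5² = 6767/192.
a = (255·(269/576) − 5·(257/24))/(6767/192) = 12585/6767; b = (129·(257/24) − 5·255)/(6767/192) = 20424/6767.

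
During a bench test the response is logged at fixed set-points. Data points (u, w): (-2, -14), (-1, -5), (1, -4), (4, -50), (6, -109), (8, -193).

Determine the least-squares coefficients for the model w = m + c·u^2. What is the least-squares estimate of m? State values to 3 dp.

m = -1.755

Normal-equation sums: Σ1 = 6, Σu^2 = 122, Σu^2·u^2 = 5666.
And Σw = -375, Σu^2·w = -17141.
Determinant 6·5666 − 122² = 19112.
m = ((-375)·5666 − 122·(-17141))/19112 = -8387/4778; c = (6·(-17141) − 122·(-375))/19112 = -7137/2389.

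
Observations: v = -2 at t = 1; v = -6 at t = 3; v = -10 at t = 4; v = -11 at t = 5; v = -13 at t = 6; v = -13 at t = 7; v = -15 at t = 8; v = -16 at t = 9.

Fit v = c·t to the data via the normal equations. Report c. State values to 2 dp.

Compute the Gram sums: Σt·t = 281.
And Σt·v = -548.
Normal equations: [[281]]·[c]ᵀ = [-548]ᵀ.
Hence c = -548 / 281 ≈ -1.95018.

c = -1.95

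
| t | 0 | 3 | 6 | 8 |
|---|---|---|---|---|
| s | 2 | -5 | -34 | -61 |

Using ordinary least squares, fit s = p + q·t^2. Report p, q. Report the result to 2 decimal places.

Normal-equation sums: Σ1 = 4, Σt^2 = 109, Σt^2·t^2 = 5473.
Right-hand side: Σs = -98, Σt^2·s = -5173.
XᵀX·[p, q]ᵀ = Xᵀs becomes [[4, 109]; [109, 5473]]·[p, q]ᵀ = [-98, -5173]ᵀ.
Determinant 4·5473 − 109² = 10011.
p = ((-98)·5473 − 109·(-5173))/10011 = 27503/10011; q = (4·(-5173) − 109·(-98))/10011 = -10010/10011.

p = 2.75, q = -1.00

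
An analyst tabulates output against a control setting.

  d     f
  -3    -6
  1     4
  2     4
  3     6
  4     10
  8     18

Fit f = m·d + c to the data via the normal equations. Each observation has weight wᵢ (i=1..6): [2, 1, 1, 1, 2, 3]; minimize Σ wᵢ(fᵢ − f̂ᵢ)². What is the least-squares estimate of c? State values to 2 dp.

c = 0.63

Forming MᵀWM = [[256, 32]; [32, 10]] and MᵀWf = [578, 76]ᵀ gives MᵀWM·[m, c]ᵀ = MᵀWf.
Eliminating c: 10·(row 1) − 32·(row 2) gives 1536·m = 10·578 − 32·76 = 3348, so m = 279/128.
Then c = (76 − 32·(279/128))/10 = 5/8.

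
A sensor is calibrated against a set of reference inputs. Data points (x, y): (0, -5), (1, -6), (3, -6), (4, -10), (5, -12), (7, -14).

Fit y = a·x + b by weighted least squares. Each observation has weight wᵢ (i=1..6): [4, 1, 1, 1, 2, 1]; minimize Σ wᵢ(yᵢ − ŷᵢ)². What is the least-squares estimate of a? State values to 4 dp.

a = -1.3120

From the data, Σwᵢ·x·x = 125, Σwᵢ·x = 25, Σwᵢ·1 = 10.
Right-hand side: Σwᵢ·x·y = -282, Σwᵢ·y = -80.
Eliminating b: 10·(row 1) − 25·(row 2) gives 625·a = 10·(-282) − 25·(-80) = -820, so a = -164/125.
Then b = ((-80) − 25·(-164/125))/10 = -118/25.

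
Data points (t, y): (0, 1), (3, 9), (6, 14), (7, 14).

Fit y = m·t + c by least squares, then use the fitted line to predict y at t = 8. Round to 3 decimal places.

Forming AᵀA = [[94, 16]; [16, 4]] and Aᵀy = [209, 38]ᵀ gives AᵀA·[m, c]ᵀ = Aᵀy.
Δ = 94·4 − 16² = 120.
m = (209·4 − 16·38)/120 = 19/10; c = (94·38 − 16·209)/120 = 19/10.
At t = 8: ŷ = (19/10)·(8) + (19/10)·(1) = 171/10.

ŷ = 17.100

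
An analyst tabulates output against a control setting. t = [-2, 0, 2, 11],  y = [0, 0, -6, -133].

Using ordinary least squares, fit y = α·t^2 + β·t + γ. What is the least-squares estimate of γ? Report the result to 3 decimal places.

γ = 0.567

AᵀA·[α, β, γ]ᵀ = Aᵀy reads: 14673·α + 1331·β + 129·γ = -16117;  1331·α + 129·β + 11·γ = -1475;  129·α + 11·β + 4·γ = -139.
(Σt^2·t^2 = 14673, Σt^2·t = 1331, Σt^2 = 129, Σt·t = 129, Σt = 11, Σ1 = 4, Σt^2·y = -16117, Σt·y = -1475, Σy = -139.)
Row-reducing yields α = -16417/17014, β = -129871/85070, γ = 24102/42535.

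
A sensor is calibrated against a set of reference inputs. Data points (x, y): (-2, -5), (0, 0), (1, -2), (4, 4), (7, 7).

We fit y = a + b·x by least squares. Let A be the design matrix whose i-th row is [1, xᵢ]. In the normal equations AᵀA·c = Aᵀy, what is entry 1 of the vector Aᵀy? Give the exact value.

4

Entry 1 ↔ basis 1, so (Aᵀy)_{1} = Σᵢ yᵢ = (1)·(-5) + (1)·(0) + (1)·(-2) + (1)·(4) + (1)·(7) = 4.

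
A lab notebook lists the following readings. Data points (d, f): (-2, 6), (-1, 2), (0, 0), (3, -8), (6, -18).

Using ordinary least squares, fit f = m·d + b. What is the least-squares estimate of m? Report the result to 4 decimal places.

Sums needed: Σd·d = 50, Σd = 6, Σ1 = 5.
Moment sums: Σd·f = -146, Σf = -18.
So XᵀX·[m, b]ᵀ = Xᵀf: [[50, 6]; [6, 5]]·[m, b]ᵀ = [-146, -18]ᵀ.
Eliminating b: 5·(row 1) − 6·(row 2) gives 214·m = 5·(-146) − 6·(-18) = -622, so m = -311/107.
Then b = ((-18) − 6·(-311/107))/5 = -12/107.

m = -2.9065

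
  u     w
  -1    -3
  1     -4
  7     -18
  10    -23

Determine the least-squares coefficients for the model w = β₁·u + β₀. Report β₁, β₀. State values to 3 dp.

β₁ = -1.943, β₀ = -3.743

Normal-equation sums: Σu·u = 151, Σu = 17, Σ1 = 4.
And Σu·w = -357, Σw = -48.
So MᵀM·[β₁, β₀]ᵀ = Mᵀw: [[151, 17]; [17, 4]]·[β₁, β₀]ᵀ = [-357, -48]ᵀ.
Eliminating β₀: 4·(row 1) − 17·(row 2) gives 315·β₁ = 4·(-357) − 17·(-48) = -612, so β₁ = -68/35.
Then β₀ = ((-48) − 17·(-68/35))/4 = -131/35.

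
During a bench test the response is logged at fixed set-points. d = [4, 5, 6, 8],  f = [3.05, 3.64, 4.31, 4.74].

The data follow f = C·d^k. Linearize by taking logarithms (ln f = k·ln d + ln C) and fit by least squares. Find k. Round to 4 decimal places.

k = 0.6471

Linearized form: ln f = k·ln d + ln C. From the 4 transformed points,
XᵀX = [[12.0466, 6.8669]; [6.8669, 4]], rhs = [9.4786, 5.4241]ᵀ  (here Σln d = 6.8669, Σ(ln d)² = 12.0466, Σln f = 5.4241, Σln d·ln f = 9.4786).
Solving (det = 1.0316): k = 0.64712, ln C = 0.24509.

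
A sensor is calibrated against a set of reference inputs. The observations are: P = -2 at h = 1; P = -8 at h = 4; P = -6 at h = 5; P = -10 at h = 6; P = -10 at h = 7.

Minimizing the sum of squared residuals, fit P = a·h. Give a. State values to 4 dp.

a = -1.5276

AᵀA·[a]ᵀ = AᵀP reads: 127·a = -194.
(Σh·h = 127, Σh·P = -194.)
Hence a = -194 / 127 ≈ -1.52756.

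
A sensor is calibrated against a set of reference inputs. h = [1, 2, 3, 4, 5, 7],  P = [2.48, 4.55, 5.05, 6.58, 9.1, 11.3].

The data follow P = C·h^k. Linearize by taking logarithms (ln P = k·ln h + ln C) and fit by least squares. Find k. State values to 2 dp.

k = 0.77

Let Y = ln P. Fitting Y = k·ln h + ln C by least squares:
Σln h = 6.7334, Σ(ln h)² = 9.9861, Σln P = 10.5599, Σln h·ln P = 13.7136.
Equations: 9.9861·k + 6.7334·ln C = 13.7136;  6.7334·k + 6·ln C = 10.5599.
Slope k = (n·Σln h·ln P − Σln h·Σln P)/(n·Σ(ln h)² − (Σln h)²) = (6·13.7136 − 6.7334·10.5599)/14.5777 = 0.76678; ln C = (Σln P − k·Σln h)/n = 0.89948.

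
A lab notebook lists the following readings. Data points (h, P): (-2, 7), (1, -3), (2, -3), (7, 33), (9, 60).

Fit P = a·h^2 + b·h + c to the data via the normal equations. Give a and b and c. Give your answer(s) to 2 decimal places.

a = 1.03, b = -2.31, c = -1.87

Forming MᵀM = [[8995, 1073, 139]; [1073, 139, 17]; [139, 17, 5]] and MᵀP = [6490, 748, 94]ᵀ gives MᵀM·[a, b, c]ᵀ = MᵀP.
Solving the 3×3 system (Gaussian elimination) gives a = 71981/70176, b = -161995/70176, c = -10915/5848.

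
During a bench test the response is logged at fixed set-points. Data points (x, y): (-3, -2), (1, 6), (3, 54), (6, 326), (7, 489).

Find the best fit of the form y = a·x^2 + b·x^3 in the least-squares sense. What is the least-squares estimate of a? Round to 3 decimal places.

a = 2.932

Entries of MᵀM: Σx^2·x^2 = 3860, Σx^2·x^3 = 24584, Σx^3·x^3 = 165764.
Right-hand side: Σx^2·y = 36171, Σx^3·y = 239661.
Normal equations: [[3860, 24584]; [24584, 165764]]·[a, b]ᵀ = [36171, 239661]ᵀ.
Δ = 3860·165764 − 24584² = 35475984.
a = (36171·165764 − 24584·239661)/35475984 = 2889545/985444; b = (3860·239661 − 24584·36171)/35475984 = 996211/985444.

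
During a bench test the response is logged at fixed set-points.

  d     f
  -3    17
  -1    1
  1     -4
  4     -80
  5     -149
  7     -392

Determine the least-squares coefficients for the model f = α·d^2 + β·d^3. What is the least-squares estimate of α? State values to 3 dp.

α = -1.028

The normal system XᵀX·[α, β]ᵀ = Xᵀf is [[3365, 20713]; [20713, 138101]]·[α, β]ᵀ = [-24063, -158665]ᵀ.
Eliminating β: 138101·(row 1) − 20713·(row 2) gives 35681496·α = 138101·(-24063) − 20713·(-158665) = -36696218, so α = -18348109/17840748.
Then β = ((-158665) − 20713·(-18348109/17840748))/138101 = -17745403/17840748.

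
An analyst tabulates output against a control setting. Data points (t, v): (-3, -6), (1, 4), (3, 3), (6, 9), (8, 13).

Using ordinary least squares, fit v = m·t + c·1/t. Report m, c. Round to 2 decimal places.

Normal-equation sums: Σt·t = 119, Σt·1/t = 5, Σ1/t·1/t = 81/64.
And Σt·v = 189, Σ1/t·v = 81/8.
So AᵀA·[m, c]ᵀ = Aᵀv: [[119, 5]; [5, 81/64]]·[m, c]ᵀ = [189, 81/8]ᵀ.
Eliminating c: (81/64)·(row 1) − 5·(row 2) gives (8039/64)·m = (81/64)·189 − 5·(81/8) = 12069/64, so m = 12069/8039.
Then c = ((81/8) − 5·(12069/8039))/(81/64) = 16632/8039.

m = 1.50, c = 2.07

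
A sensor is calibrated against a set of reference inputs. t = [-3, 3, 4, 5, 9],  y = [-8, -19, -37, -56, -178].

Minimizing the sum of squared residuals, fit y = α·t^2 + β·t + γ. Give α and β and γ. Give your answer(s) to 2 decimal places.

From the data, Σt^2·t^2 = 7604, Σt^2·t = 918, Σt^2 = 140, Σt·t = 140, Σt = 18, Σ1 = 5.
And Σt^2·y = -16653, Σt·y = -2063, Σy = -298.
So AᵀA·[α, β, γ]ᵀ = Aᵀy: [[7604, 918, 140]; [918, 140, 18]; [140, 18, 5]]·[α, β, γ]ᵀ = [-16653, -2063, -298]ᵀ.
Inverting the 3×3 Gram matrix, [α, β, γ]ᵀ = [-537235/264102, -173309/88034, 586919/132051]ᵀ.

α = -2.03, β = -1.97, γ = 4.44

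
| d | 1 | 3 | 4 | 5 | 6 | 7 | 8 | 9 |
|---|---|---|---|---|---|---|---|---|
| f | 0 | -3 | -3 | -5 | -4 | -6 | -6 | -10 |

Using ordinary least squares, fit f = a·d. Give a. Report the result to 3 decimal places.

a = -0.890

Setting ∂/∂a … = 0 gives: 281·a = -250.
(Σd·d = 281, Σd·f = -250.)
a = (-250)/281 = -0.88968.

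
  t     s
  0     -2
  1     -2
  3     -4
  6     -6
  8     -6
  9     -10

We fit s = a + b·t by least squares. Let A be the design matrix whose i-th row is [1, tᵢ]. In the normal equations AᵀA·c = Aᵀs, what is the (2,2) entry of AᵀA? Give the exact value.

191

Row 2 ↔ basis t, column 2 ↔ basis t, so (AᵀA)_{2,2} = Σᵢ (t)·(t) = (0)·(0) + (1)·(1) + (3)·(3) + (6)·(6) + (8)·(8) + (9)·(9) = 191.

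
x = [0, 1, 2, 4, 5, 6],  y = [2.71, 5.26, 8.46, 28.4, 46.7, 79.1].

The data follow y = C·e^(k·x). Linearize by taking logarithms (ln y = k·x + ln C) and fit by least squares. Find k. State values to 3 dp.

k = 0.561

Let Y = ln y. Fitting Y = k·x + ln C by least squares:
Sums: Σx = 18.0000, Σ(x)² = 82.0000, Σln y = 16.3533, Σx·ln y = 64.7594.
Normal system: [[82.0000, 18.0000]; [18.0000, 6]]·[k, ln C]ᵀ = [64.7594, 16.3533]ᵀ.
Δ = 82.0000·6 − (18.0000)² = 168.0000; k = (64.7594·6 − 18.0000·16.3533)/168.0000 = 0.56070, ln C = (82.0000·16.3533 − 18.0000·64.7594)/168.0000 = 1.04345.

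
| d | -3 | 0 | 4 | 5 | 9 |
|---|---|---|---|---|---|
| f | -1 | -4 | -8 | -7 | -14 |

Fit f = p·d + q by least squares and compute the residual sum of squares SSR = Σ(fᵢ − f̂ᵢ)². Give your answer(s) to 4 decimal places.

From the data, Σd·d = 131, Σd = 15, Σ1 = 5.
For Mᵀf: Σd·f = -190, Σf = -34.
Δ = 131·5 − 15² = 430.
p = ((-190)·5 − 15·(-34))/430 = -44/43; q = (131·(-34) − 15·(-190))/430 = -802/215.
Residuals: -73/215, -58/215, -38/215, 397/215, -228/215; SSR = 1022/215.

SSR = 4.7535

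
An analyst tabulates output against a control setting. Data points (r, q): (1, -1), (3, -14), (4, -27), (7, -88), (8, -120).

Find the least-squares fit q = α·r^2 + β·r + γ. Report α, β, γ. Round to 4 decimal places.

Sums needed: Σr^2·r^2 = 6835, Σr^2·r = 947, Σr^2 = 139, Σr·r = 139, Σr = 23, Σ1 = 5.
Moment sums: Σr^2·q = -12551, Σr·q = -1727, Σq = -250.
Solving the 3×3 system (Gaussian elimination) gives α = -10585/5016, β = 10895/5016, γ = -1109/836.

α = -2.1102, β = 2.1720, γ = -1.3266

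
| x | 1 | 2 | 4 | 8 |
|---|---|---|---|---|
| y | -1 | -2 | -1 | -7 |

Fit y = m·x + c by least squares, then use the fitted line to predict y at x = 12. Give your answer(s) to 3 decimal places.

ŷ = -9.565

AᵀA·[m, c]ᵀ = Aᵀy reads: 85·m + 15·c = -65;  15·m + 4·c = -11.
Δ = 85·4 − 15² = 115.
m = ((-65)·4 − 15·(-11))/115 = -19/23; c = (85·(-11) − 15·(-65))/115 = 8/23.
At x = 12: ŷ = (-19/23)·(12) + (8/23)·(1) = -220/23.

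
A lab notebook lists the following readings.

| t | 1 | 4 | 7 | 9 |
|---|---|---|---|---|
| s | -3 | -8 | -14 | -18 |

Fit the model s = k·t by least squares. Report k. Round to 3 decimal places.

k = -2.007

From the data, Σt·t = 147.
For Xᵀs: Σt·s = -295.
XᵀX·[k]ᵀ = Xᵀs becomes [[147]]·[k]ᵀ = [-295]ᵀ.
Hence k = -295 / 147 ≈ -2.0068.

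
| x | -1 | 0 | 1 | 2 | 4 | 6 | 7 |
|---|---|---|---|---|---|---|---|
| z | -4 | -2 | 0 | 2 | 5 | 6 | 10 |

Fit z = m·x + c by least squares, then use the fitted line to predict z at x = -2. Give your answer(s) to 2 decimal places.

ẑ = -5.04

Forming MᵀM = [[107, 19]; [19, 7]] and Mᵀz = [134, 17]ᵀ gives MᵀM·[m, c]ᵀ = Mᵀz.
Eliminating c: 7·(row 1) − 19·(row 2) gives 388·m = 7·134 − 19·17 = 615, so m = 615/388.
Then c = (17 − 19·(615/388))/7 = -727/388.
At x = -2: ẑ = (615/388)·(-2) + (-727/388)·(1) = -1957/388.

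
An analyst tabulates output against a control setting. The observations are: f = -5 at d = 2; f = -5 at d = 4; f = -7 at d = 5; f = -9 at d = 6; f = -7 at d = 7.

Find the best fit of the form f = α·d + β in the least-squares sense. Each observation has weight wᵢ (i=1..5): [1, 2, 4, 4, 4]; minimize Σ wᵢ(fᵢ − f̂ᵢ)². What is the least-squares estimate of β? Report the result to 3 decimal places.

Normal-equation sums: Σwᵢ·d·d = 476, Σwᵢ·d = 82, Σwᵢ·1 = 15.
For XᵀWf: Σwᵢ·d·f = -602, Σwᵢ·f = -107.
So XᵀWX·[α, β]ᵀ = XᵀWf: [[476, 82]; [82, 15]]·[α, β]ᵀ = [-602, -107]ᵀ.
det = 476·15 − 82² = 416.
α = ((-602)·15 − 82·(-107))/416 = -8/13; β = (476·(-107) − 82·(-602))/416 = -49/13.

β = -3.769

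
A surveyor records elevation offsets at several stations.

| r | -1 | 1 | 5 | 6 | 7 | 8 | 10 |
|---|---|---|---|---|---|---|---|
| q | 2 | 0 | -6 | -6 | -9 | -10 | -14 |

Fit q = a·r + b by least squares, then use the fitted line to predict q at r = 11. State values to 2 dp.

q̂ = -14.51

Compute the Gram sums: Σr·r = 276, Σr = 36, Σ1 = 7.
Right-hand side: Σr·q = -351, Σq = -43.
Determinant 276·7 − 36² = 636.
a = ((-351)·7 − 36·(-43))/636 = -303/212; b = (276·(-43) − 36·(-351))/636 = 64/53.
At r = 11: q̂ = (-303/212)·(11) + (64/53)·(1) = -3077/212.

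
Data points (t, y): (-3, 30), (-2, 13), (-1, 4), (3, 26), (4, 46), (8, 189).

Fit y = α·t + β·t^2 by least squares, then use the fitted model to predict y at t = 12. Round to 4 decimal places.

ŷ = 429.7159

Compute the Gram sums: Σt·t = 103, Σt·t^2 = 567, Σt^2·t^2 = 4531.
Right-hand side: Σt·y = 1654, Σt^2·y = 13392.
Determinant 103·4531 − 567² = 145204.
α = (1654·4531 − 567·13392)/145204 = -49495/72602; β = (103·13392 − 567·1654)/145204 = 220779/72602.
At t = 12: ŷ = (-49495/72602)·(12) + (220779/72602)·(144) = 15599118/36301.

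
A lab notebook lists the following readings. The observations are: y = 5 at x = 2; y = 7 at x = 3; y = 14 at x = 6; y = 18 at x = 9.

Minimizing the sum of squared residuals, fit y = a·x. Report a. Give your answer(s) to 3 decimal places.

a = 2.131

Sums needed: Σx·x = 130.
And Σx·y = 277.
MᵀM·[a]ᵀ = Mᵀy becomes [[130]]·[a]ᵀ = [277]ᵀ.
Hence a = 277 / 130 ≈ 2.13077.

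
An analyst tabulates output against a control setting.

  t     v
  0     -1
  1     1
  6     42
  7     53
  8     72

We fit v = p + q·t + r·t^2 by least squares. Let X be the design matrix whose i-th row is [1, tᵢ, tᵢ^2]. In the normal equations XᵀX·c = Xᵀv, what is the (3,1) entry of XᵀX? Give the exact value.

Row 3 ↔ basis t^2, column 1 ↔ basis 1, so (XᵀX)_{3,1} = Σᵢ t^2 = (0)·(1) + (1)·(1) + (36)·(1) + (49)·(1) + (64)·(1) = 150.

150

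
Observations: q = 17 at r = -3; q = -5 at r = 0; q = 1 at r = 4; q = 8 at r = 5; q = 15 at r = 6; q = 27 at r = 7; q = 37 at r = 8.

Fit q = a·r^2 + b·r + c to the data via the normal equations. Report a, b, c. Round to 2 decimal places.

a = 1.06, b = -3.28, c = -3.20

The normal equations are: 8755·a + 1233·b + 199·c = 4600;  1233·a + 199·b + 27·c = 568;  199·a + 27·b + 7·c = 100.
Row-reducing yields a = 47738/45043, b = -147674/45043, c = -144052/45043.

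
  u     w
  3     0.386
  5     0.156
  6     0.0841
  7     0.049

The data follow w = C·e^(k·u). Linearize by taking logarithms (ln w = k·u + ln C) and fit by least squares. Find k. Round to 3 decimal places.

Taking logs, ln w = k·u + ln C, so regress ln w on u.
Σu = 21.0000, Σ(u)² = 119.0000, Σln w = -8.3015, Σu·ln w = -48.1113.
Equations: 119.0000·k + 21.0000·ln C = -48.1113;  21.0000·k + 4·ln C = -8.3015.
Slope k = (n·Σu·ln w − Σu·Σln w)/(n·Σ(u)² − (Σu)²) = (4·-48.1113 − 21.0000·-8.3015)/35.0000 = -0.51753; ln C = (Σln w − k·Σu)/n = 0.64167.

k = -0.518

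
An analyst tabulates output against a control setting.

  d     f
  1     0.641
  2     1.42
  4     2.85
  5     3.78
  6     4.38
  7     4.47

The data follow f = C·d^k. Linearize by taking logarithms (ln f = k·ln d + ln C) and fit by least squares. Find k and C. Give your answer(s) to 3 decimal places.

k = 1.032, C = 0.669

Let Y = ln f. Fitting Y = k·ln d + ln C by least squares:
XᵀX = [[11.9895, 7.4265]; [7.4265, 6]], rhs = [9.3954, 5.2574]ᵀ  (here Σln d = 7.4265, Σ(ln d)² = 11.9895, Σln f = 5.2574, Σln d·ln f = 9.3954).
Δ = 11.9895·6 − (7.4265)² = 16.7835; k = (9.3954·6 − 7.4265·5.2574)/16.7835 = 1.03243, ln C = (11.9895·5.2574 − 7.4265·9.3954)/16.7835 = -0.40166, so C = exp(-0.40166) = 0.66921.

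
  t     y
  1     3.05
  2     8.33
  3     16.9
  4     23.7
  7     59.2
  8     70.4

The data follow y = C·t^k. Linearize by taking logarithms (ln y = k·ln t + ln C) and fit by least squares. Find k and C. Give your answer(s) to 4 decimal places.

k = 1.5190, C = 3.0148

With ln yᵢ as the transformed response and ln tᵢ as the regressor:
AᵀA = [[11.7199, 7.2034]; [7.2034, 6]], rhs = [25.7512, 17.5629]ᵀ  (here Σln t = 7.2034, Σ(ln t)² = 11.7199, Σln y = 17.5629, Σln t·ln y = 25.7512).
Slope k = (n·Σln t·ln y − Σln t·Σln y)/(n·Σ(ln t)² − (Σln t)²) = (6·25.7512 − 7.2034·17.5629)/18.4301 = 1.51896; ln C = (Σln y − k·Σln t)/n = 1.10353, so C = exp(1.10353) = 3.01480.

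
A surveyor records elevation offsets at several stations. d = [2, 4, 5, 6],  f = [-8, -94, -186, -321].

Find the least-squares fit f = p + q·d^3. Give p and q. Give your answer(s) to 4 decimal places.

p = 3.0095, q = -1.5037

The normal system XᵀX·[p, q]ᵀ = Xᵀf is [[4, 413]; [413, 66441]]·[p, q]ᵀ = [-609, -98666]ᵀ.
Eliminating q: 66441·(row 1) − 413·(row 2) gives 95195·p = 66441·(-609) − 413·(-98666) = 286489, so p = 286489/95195.
Then q = ((-98666) − 413·(286489/95195))/66441 = -143147/95195.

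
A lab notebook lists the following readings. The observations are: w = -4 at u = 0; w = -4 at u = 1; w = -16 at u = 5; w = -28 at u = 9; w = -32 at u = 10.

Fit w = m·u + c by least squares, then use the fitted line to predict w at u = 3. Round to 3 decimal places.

The normal equations are: 207·m + 25·c = -656;  25·m + 5·c = -84.
Eliminating c: 5·(row 1) − 25·(row 2) gives 410·m = 5·(-656) − 25·(-84) = -1180, so m = -118/41.
Then c = ((-84) − 25·(-118/41))/5 = -494/205.
At u = 3: ŵ = (-118/41)·(3) + (-494/205)·(1) = -2264/205.

ŵ = -11.044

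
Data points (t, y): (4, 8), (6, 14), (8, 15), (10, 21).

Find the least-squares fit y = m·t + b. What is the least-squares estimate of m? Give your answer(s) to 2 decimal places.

m = 2.00

Normal-equation sums: Σt·t = 216, Σt = 28, Σ1 = 4.
And Σt·y = 446, Σy = 58.
det = 216·4 − 28² = 80.
m = (446·4 − 28·58)/80 = 2; b = (216·58 − 28·446)/80 = 1/2.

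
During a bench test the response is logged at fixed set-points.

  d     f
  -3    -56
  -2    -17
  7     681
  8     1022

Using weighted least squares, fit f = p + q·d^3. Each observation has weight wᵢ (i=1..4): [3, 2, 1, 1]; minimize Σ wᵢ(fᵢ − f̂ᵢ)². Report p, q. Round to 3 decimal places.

p = -1.805, q = 1.997

Normal-equation sums: Σwᵢ·1 = 7, Σwᵢ·d^3 = 758, Σwᵢ·d^3·d^3 = 382108.
Right-hand side: Σwᵢ·f = 1501, Σwᵢ·d^3·f = 761655.
Normal equations: [[7, 758]; [758, 382108]]·[p, q]ᵀ = [1501, 761655]ᵀ.
Eliminating q: 382108·(row 1) − 758·(row 2) gives 2100192·p = 382108·1501 − 758·761655 = -3790382, so p = -1895191/1050096.
Then q = (761655 − 758·(-1895191/1050096))/382108 = 4193827/2100192.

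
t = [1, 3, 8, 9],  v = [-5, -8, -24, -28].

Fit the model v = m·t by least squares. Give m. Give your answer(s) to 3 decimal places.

m = -3.052

Sums needed: Σt·t = 155.
Moment sums: Σt·v = -473.
Hence m = -473 / 155 ≈ -3.05161.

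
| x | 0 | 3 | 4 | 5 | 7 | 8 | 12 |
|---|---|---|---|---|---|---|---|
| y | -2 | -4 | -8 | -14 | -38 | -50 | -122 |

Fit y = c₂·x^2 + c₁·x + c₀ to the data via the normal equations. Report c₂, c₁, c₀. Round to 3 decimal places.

Forming MᵀM = [[28195, 2799, 307]; [2799, 307, 39]; [307, 39, 7]] and Mᵀy = [-23144, -2244, -238]ᵀ gives MᵀM·[c₂, c₁, c₀]ᵀ = Mᵀy.
Row-reducing yields c₂ = -61513/59754, c₁ = 22492/9959, c₀ = -85727/59754.

c₂ = -1.029, c₁ = 2.258, c₀ = -1.435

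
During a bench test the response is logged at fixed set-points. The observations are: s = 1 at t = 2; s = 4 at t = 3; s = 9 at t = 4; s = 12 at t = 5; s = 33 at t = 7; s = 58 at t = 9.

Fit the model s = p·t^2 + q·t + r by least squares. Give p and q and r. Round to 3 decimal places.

Entries of AᵀA: Σt^2·t^2 = 9940, Σt^2·t = 1296, Σt^2 = 184, Σt·t = 184, Σt = 30, Σ1 = 6.
And Σt^2·s = 6799, Σt·s = 863, Σs = 117.
Normal equations: [[9940, 1296, 184]; [1296, 184, 30]; [184, 30, 6]]·[p, q, r]ᵀ = [6799, 863, 117]ᵀ.
Row-reducing yields p = 6969/7100, q = -4754/1775, r = 9907/3550.

p = 0.982, q = -2.678, r = 2.791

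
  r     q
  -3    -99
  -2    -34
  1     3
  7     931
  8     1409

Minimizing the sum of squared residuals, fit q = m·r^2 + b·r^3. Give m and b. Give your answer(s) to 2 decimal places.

m = -2.05, b = 3.01

Forming XᵀX = [[6595, 49301]; [49301, 380587]] and Xᵀq = [134771, 1043689]ᵀ gives XᵀX·[m, b]ᵀ = Xᵀq.
Eliminating b: 380587·(row 1) − 49301·(row 2) gives 79382664·m = 380587·134771 − 49301·1043689 = -162820812, so m = -13568401/6615222.
Then b = (1043689 − 49301·(-13568401/6615222))/380587 = 19898657/6615222.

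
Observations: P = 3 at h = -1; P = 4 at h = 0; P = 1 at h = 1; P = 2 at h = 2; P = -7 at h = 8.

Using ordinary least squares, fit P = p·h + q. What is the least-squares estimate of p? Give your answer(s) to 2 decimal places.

p = -1.20

Normal-equation sums: Σh·h = 70, Σh = 10, Σ1 = 5.
Moment sums: Σh·P = -54, ΣP = 3.
Normal equations: [[70, 10]; [10, 5]]·[p, q]ᵀ = [-54, 3]ᵀ.
Eliminating q: 5·(row 1) − 10·(row 2) gives 250·p = 5·(-54) − 10·3 = -300, so p = -6/5.
Then q = (3 − 10·(-6/5))/5 = 3.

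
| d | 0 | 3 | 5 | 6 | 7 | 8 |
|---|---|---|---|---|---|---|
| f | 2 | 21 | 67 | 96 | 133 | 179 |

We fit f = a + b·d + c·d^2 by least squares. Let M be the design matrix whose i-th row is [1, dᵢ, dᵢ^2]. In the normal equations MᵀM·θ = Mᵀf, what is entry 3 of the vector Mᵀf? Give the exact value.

Entry 3 ↔ basis d^2, so (Mᵀf)_{3} = Σᵢ (d^2)·fᵢ = (0)·(2) + (9)·(21) + (25)·(67) + (36)·(96) + (49)·(133) + (64)·(179) = 23293.

23293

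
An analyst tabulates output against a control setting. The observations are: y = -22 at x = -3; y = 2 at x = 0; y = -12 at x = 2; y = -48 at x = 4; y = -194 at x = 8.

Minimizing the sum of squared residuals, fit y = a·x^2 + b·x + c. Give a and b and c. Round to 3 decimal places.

Normal-equation sums: Σx^2·x^2 = 4449, Σx^2·x = 557, Σx^2 = 93, Σx·x = 93, Σx = 11, Σ1 = 5.
And Σx^2·y = -13430, Σx·y = -1702, Σy = -274.
MᵀM·[a, b, c]ᵀ = Mᵀy becomes [[4449, 557, 93]; [557, 93, 11]; [93, 11, 5]]·[a, b, c]ᵀ = [-13430, -1702, -274]ᵀ.
Inverting the 3×3 Gram matrix, [a, b, c]ᵀ = [-232492/78619, -65230/78619, 159536/78619]ᵀ.

a = -2.957, b = -0.830, c = 2.029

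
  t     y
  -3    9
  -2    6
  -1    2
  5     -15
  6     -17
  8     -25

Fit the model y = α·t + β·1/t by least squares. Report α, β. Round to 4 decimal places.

α = -3.0467, β = 0.9151

The normal system XᵀX·[α, β]ᵀ = Xᵀy is [[139, 6]; [6, 20801/14400]]·[α, β]ᵀ = [-418, -407/24]ᵀ.
det = 139·(20801/14400) − 6² = 2372939/14400.
α = ((-418)·(20801/14400) − 6·(-407/24))/(2372939/14400) = -7229618/2372939; β = (139·(-407/24) − 6·(-418))/(2372939/14400) = 2171400/2372939.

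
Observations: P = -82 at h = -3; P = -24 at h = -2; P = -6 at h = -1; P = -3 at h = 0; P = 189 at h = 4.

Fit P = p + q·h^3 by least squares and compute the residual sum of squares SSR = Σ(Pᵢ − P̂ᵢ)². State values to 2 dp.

SSR = 5.63

Sums needed: Σ1 = 5, Σh^3 = 28, Σh^3·h^3 = 4890.
Right-hand side: ΣP = 74, Σh^3·P = 14508.
MᵀM·[p, q]ᵀ = MᵀP becomes [[5, 28]; [28, 4890]]·[p, q]ᵀ = [74, 14508]ᵀ.
Determinant 5·4890 − 28² = 23666.
p = (74·4890 − 28·14508)/23666 = -22182/11833; q = (5·14508 − 28·74)/23666 = 35234/11833.
Residuals: 3194/11833, 20062/11833, -13582/11833, -13317/11833, 3643/11833; SSR = 66574/11833.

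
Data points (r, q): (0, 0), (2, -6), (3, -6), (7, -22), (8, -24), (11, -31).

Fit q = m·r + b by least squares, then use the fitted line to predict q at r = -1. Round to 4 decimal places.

q̂ = 3.4299

Setting ∂/∂m … = 0 gives: 247·m + 31·b = -717;  31·m + 6·b = -89.
(Σr·r = 247, Σr = 31, Σ1 = 6, Σr·q = -717, Σq = -89.)
Δ = 247·6 − 31² = 521.
m = ((-717)·6 − 31·(-89))/521 = -1543/521; b = (247·(-89) − 31·(-717))/521 = 244/521.
At r = -1: q̂ = (-1543/521)·(-1) + (244/521)·(1) = 1787/521.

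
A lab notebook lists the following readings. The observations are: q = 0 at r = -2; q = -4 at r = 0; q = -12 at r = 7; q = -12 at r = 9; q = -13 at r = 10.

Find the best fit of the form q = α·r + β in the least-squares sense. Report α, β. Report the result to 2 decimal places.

Sums needed: Σr·r = 234, Σr = 24, Σ1 = 5.
Moment sums: Σr·q = -322, Σq = -41.
Eliminating β: 5·(row 1) − 24·(row 2) gives 594·α = 5·(-322) − 24·(-41) = -626, so α = -313/297.
Then β = ((-41) − 24·(-313/297))/5 = -311/99.

α = -1.05, β = -3.14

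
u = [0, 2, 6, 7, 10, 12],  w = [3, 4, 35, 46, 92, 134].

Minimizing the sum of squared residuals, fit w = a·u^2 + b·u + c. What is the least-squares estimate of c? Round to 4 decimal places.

AᵀA·[a, b, c]ᵀ = Aᵀw reads: 34449·a + 3295·b + 333·c = 32026;  3295·a + 333·b + 37·c = 3068;  333·a + 37·b + 6·c = 314.
Inverting the 3×3 Gram matrix, [a, b, c]ᵀ = [376493/397812, -54771/132604, 468365/198906]ᵀ.

c = 2.3547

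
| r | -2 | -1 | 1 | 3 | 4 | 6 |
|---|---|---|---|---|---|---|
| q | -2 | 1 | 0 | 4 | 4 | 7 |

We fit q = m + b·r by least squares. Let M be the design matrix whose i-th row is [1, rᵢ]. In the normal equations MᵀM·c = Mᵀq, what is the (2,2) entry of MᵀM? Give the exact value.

Row 2 ↔ basis r, column 2 ↔ basis r, so (MᵀM)_{2,2} = Σᵢ (r)·(r) = (-2)·(-2) + (-1)·(-1) + (1)·(1) + (3)·(3) + (4)·(4) + (6)·(6) = 67.

67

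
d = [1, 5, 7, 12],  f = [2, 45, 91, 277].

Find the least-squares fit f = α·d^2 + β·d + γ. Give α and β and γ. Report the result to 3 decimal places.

Normal-equation sums: Σd^2·d^2 = 23763, Σd^2·d = 2197, Σd^2 = 219, Σd·d = 219, Σd = 25, Σ1 = 4.
Right-hand side: Σd^2·f = 45474, Σd·f = 4188, Σf = 415.
MᵀM·[α, β, γ]ᵀ = Mᵀf becomes [[23763, 2197, 219]; [2197, 219, 25]; [219, 25, 4]]·[α, β, γ]ᵀ = [45474, 4188, 415]ᵀ.
Row-reducing yields α = 214595/105484, β = -152517/105484, γ = 37030/26371.

α = 2.034, β = -1.446, γ = 1.404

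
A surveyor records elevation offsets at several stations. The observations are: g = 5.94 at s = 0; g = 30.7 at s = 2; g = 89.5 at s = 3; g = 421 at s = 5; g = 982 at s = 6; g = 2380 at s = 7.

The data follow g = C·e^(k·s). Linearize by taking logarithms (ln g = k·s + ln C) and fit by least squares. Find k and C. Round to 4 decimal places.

k = 0.8539, C = 6.0167

With ln gᵢ as the transformed response and sᵢ as the regressor:
Σs = 23.0000, Σ(s)² = 123.0000, Σln g = 30.4073, Σs·ln g = 146.3059.
Equations: 123.0000·k + 23.0000·ln C = 146.3059;  23.0000·k + 6·ln C = 30.4073.
Slope k = (n·Σs·ln g − Σs·Σln g)/(n·Σ(s)² − (Σs)²) = (6·146.3059 − 23.0000·30.4073)/209.0000 = 0.85391; ln C = (Σln g − k·Σs)/n = 1.79455, so C = exp(1.79455) = 6.01674.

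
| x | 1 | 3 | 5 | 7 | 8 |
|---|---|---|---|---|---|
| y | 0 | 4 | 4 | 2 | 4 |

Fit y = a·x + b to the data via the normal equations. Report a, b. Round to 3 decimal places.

Compute the Gram sums: Σx·x = 148, Σx = 24, Σ1 = 5.
Right-hand side: Σx·y = 78, Σy = 14.
Δ = 148·5 − 24² = 164.
a = (78·5 − 24·14)/164 = 27/82; b = (148·14 − 24·78)/164 = 50/41.

a = 0.329, b = 1.220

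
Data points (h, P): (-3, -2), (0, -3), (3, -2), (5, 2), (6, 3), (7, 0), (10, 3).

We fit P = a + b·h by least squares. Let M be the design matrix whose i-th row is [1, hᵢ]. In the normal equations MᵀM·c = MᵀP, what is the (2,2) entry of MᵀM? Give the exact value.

228

Row 2 ↔ basis h, column 2 ↔ basis h, so (MᵀM)_{2,2} = Σᵢ (h)·(h) = (-3)·(-3) + (0)·(0) + (3)·(3) + (5)·(5) + (6)·(6) + (7)·(7) + (10)·(10) = 228.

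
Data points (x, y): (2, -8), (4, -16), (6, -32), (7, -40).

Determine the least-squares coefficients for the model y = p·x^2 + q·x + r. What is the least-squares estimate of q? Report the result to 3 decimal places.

q = -0.111

Normal-equation sums: Σx^2·x^2 = 3969, Σx^2·x = 631, Σx^2 = 105, Σx·x = 105, Σx = 19, Σ1 = 4.
And Σx^2·y = -3400, Σx·y = -552, Σy = -96.
Normal equations: [[3969, 631, 105]; [631, 105, 19]; [105, 19, 4]]·[p, q, r]ᵀ = [-3400, -552, -96]ᵀ.
Row-reducing yields p = -142/199, q = -22/199, r = -944/199.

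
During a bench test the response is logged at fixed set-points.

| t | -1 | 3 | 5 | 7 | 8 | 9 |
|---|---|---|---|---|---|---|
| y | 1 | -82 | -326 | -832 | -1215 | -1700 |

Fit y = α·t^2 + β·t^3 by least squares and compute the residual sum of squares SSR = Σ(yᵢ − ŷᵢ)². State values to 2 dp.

SSR = 6.33

The normal system XᵀX·[α, β]ᵀ = Xᵀy is [[13765, 111991]; [111991, 927589]]·[α, β]ᵀ = [-265115, -2189721]ᵀ.
Δ = 13765·927589 − 111991² = 226278504.
α = ((-265115)·927589 − 111991·(-2189721))/226278504 = -86089153/28284813; β = (13765·(-2189721) − 111991·(-265115))/226278504 = -56376950/28284813.
Residuals: 57997016/28284813, -2486071/3142757, -21501463/28284813, 7565977/9428271, 8656397/28284813, -1351573/3142757; SSR = 179060305/28284813.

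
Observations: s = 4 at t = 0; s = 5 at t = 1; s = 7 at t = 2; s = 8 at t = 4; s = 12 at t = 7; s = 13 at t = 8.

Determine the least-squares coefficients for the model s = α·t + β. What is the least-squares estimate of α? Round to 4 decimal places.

With design matrix A, AᵀA = [[134, 22]; [22, 6]] and Aᵀs = [239, 49]ᵀ.
det = 134·6 − 22² = 320.
α = (239·6 − 22·49)/320 = 89/80; β = (134·49 − 22·239)/320 = 327/80.

α = 1.1125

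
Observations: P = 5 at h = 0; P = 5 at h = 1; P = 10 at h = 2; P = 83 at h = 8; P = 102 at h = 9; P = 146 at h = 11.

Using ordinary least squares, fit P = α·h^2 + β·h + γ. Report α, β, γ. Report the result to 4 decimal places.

α = 1.0546, β = 1.3915, γ = 3.6790

The normal equations are: 25315·α + 2581·β + 271·γ = 31285;  2581·α + 271·β + 31·γ = 3213;  271·α + 31·β + 6·γ = 351.
(Σh^2·h^2 = 25315, Σh^2·h = 2581, Σh^2 = 271, Σh·h = 271, Σh = 31, Σ1 = 6, Σh^2·P = 31285, Σh·P = 3213, ΣP = 351.)
Row-reducing yields α = 34649/32856, β = 228599/164280, γ = 100731/27380.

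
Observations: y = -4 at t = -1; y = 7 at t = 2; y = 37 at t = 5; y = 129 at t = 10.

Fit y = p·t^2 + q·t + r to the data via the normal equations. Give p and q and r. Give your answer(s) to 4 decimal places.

Forming XᵀX = [[10642, 1132, 130]; [1132, 130, 16]; [130, 16, 4]] and Xᵀy = [13849, 1493, 169]ᵀ gives XᵀX·[p, q, r]ᵀ = Xᵀy.
Inverting the 3×3 Gram matrix, [p, q, r]ᵀ = [5725/5442, 14279/5442, -2209/907]ᵀ.

p = 1.0520, q = 2.6239, r = -2.4355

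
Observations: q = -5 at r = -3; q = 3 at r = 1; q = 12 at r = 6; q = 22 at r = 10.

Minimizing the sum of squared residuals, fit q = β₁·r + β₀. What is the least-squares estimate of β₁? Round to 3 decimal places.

β₁ = 2.041

Forming MᵀM = [[146, 14]; [14, 4]] and Mᵀq = [310, 32]ᵀ gives MᵀM·[β₁, β₀]ᵀ = Mᵀq.
det = 146·4 − 14² = 388.
β₁ = (310·4 − 14·32)/388 = 198/97; β₀ = (146·32 − 14·310)/388 = 83/97.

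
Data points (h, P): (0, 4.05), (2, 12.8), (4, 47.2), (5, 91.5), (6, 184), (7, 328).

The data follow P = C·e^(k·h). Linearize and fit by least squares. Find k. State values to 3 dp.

k = 0.636

Taking logs, ln P = k·h + ln C, so regress ln P on h.
Σh = 24.0000, Σ(h)² = 130.0000, Σln P = 23.3268, Σh·ln P = 114.9389.
Normal system: [[130.0000, 24.0000]; [24.0000, 6]]·[k, ln C]ᵀ = [114.9389, 23.3268]ᵀ.
Slope k = (n·Σh·ln P − Σh·Σln P)/(n·Σ(h)² − (Σh)²) = (6·114.9389 − 24.0000·23.3268)/204.0000 = 0.63622; ln C = (Σln P − k·Σh)/n = 1.34293.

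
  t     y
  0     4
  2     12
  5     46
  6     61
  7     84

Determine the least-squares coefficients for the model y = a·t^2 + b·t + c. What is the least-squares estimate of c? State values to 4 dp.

AᵀA·[a, b, c]ᵀ = Aᵀy reads: 4338·a + 692·b + 114·c = 7510;  692·a + 114·b + 20·c = 1208;  114·a + 20·b + 5·c = 207.
(Σt^2·t^2 = 4338, Σt^2·t = 692, Σt^2 = 114, Σt·t = 114, Σt = 20, Σ1 = 5, Σt^2·y = 7510, Σt·y = 1208, Σy = 207.)
Solving the 3×3 system (Gaussian elimination) gives a = 6492/4279, b = 2762/4279, c = 18085/4279.

c = 4.2265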